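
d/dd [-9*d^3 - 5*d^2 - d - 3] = -27*d^2 - 10*d - 1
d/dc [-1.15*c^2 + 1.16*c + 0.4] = 1.16 - 2.3*c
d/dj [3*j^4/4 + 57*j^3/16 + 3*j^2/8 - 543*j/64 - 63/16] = 3*j^3 + 171*j^2/16 + 3*j/4 - 543/64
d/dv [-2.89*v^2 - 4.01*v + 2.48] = -5.78*v - 4.01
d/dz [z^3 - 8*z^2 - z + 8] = 3*z^2 - 16*z - 1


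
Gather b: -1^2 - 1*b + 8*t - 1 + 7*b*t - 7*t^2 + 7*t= b*(7*t - 1) - 7*t^2 + 15*t - 2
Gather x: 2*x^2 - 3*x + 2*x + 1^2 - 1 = 2*x^2 - x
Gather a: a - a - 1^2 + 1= 0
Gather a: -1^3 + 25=24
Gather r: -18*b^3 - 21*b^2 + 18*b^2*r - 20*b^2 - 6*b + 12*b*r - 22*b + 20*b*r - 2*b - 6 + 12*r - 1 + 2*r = -18*b^3 - 41*b^2 - 30*b + r*(18*b^2 + 32*b + 14) - 7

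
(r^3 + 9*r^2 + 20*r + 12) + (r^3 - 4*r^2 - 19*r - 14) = 2*r^3 + 5*r^2 + r - 2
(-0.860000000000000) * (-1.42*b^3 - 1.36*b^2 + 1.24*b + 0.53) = 1.2212*b^3 + 1.1696*b^2 - 1.0664*b - 0.4558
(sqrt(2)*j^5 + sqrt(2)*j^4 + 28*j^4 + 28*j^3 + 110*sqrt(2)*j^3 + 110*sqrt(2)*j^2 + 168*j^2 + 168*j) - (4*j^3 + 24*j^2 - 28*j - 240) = sqrt(2)*j^5 + sqrt(2)*j^4 + 28*j^4 + 24*j^3 + 110*sqrt(2)*j^3 + 144*j^2 + 110*sqrt(2)*j^2 + 196*j + 240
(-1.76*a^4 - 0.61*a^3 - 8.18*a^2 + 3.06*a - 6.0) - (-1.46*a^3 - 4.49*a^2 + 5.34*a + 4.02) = -1.76*a^4 + 0.85*a^3 - 3.69*a^2 - 2.28*a - 10.02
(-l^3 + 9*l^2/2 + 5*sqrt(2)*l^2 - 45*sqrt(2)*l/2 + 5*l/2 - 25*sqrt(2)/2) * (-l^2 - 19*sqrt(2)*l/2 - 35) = l^5 - 9*l^4/2 + 9*sqrt(2)*l^4/2 - 125*l^3/2 - 81*sqrt(2)*l^3/4 - 745*sqrt(2)*l^2/4 + 270*l^2 + 150*l + 1575*sqrt(2)*l/2 + 875*sqrt(2)/2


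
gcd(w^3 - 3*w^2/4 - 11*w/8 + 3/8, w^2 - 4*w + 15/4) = w - 3/2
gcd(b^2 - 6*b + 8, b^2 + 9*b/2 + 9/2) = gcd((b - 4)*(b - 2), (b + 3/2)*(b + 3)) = 1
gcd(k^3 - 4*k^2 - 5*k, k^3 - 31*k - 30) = k + 1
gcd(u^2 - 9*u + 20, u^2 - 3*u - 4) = u - 4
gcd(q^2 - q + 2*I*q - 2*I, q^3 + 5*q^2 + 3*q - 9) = q - 1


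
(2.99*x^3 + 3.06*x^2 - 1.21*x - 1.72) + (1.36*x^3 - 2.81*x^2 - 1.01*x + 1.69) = 4.35*x^3 + 0.25*x^2 - 2.22*x - 0.03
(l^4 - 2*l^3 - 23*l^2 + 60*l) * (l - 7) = l^5 - 9*l^4 - 9*l^3 + 221*l^2 - 420*l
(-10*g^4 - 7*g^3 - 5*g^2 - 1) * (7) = -70*g^4 - 49*g^3 - 35*g^2 - 7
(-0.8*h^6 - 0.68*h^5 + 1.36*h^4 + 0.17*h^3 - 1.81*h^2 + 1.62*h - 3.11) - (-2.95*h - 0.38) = -0.8*h^6 - 0.68*h^5 + 1.36*h^4 + 0.17*h^3 - 1.81*h^2 + 4.57*h - 2.73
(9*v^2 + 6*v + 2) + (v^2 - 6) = 10*v^2 + 6*v - 4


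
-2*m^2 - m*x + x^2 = (-2*m + x)*(m + x)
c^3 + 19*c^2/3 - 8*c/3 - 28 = (c - 2)*(c + 7/3)*(c + 6)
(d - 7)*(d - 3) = d^2 - 10*d + 21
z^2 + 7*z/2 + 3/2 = (z + 1/2)*(z + 3)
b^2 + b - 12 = (b - 3)*(b + 4)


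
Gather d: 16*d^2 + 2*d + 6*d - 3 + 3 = 16*d^2 + 8*d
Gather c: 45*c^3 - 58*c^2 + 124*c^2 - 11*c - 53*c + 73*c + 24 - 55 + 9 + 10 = 45*c^3 + 66*c^2 + 9*c - 12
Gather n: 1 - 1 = 0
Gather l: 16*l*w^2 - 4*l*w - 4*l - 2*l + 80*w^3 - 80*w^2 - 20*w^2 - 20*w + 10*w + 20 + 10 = l*(16*w^2 - 4*w - 6) + 80*w^3 - 100*w^2 - 10*w + 30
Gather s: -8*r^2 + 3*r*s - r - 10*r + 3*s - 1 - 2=-8*r^2 - 11*r + s*(3*r + 3) - 3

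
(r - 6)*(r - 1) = r^2 - 7*r + 6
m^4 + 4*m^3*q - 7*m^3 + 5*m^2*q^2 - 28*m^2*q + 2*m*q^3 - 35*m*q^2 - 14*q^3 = (m - 7)*(m + q)^2*(m + 2*q)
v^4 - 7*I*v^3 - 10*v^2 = v^2*(v - 5*I)*(v - 2*I)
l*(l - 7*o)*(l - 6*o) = l^3 - 13*l^2*o + 42*l*o^2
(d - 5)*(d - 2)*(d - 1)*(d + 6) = d^4 - 2*d^3 - 31*d^2 + 92*d - 60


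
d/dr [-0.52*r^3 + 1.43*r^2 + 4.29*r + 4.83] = -1.56*r^2 + 2.86*r + 4.29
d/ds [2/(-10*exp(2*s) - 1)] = 40*exp(2*s)/(10*exp(2*s) + 1)^2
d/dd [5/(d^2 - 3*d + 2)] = 5*(3 - 2*d)/(d^2 - 3*d + 2)^2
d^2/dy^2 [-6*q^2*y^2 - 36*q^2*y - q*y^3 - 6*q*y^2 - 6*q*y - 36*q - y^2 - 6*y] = -12*q^2 - 6*q*y - 12*q - 2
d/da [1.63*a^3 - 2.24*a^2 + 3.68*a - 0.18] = 4.89*a^2 - 4.48*a + 3.68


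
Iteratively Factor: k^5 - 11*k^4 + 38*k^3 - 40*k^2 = (k)*(k^4 - 11*k^3 + 38*k^2 - 40*k) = k*(k - 2)*(k^3 - 9*k^2 + 20*k) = k*(k - 5)*(k - 2)*(k^2 - 4*k) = k^2*(k - 5)*(k - 2)*(k - 4)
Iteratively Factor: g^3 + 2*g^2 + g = (g)*(g^2 + 2*g + 1) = g*(g + 1)*(g + 1)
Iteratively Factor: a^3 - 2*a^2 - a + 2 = (a + 1)*(a^2 - 3*a + 2) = (a - 2)*(a + 1)*(a - 1)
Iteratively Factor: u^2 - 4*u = (u)*(u - 4)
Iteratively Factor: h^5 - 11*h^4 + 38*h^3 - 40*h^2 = (h)*(h^4 - 11*h^3 + 38*h^2 - 40*h) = h*(h - 4)*(h^3 - 7*h^2 + 10*h) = h*(h - 5)*(h - 4)*(h^2 - 2*h) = h^2*(h - 5)*(h - 4)*(h - 2)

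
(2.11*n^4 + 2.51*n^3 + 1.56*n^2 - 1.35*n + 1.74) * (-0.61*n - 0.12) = -1.2871*n^5 - 1.7843*n^4 - 1.2528*n^3 + 0.6363*n^2 - 0.8994*n - 0.2088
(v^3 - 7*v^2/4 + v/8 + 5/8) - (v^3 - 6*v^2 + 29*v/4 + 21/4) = 17*v^2/4 - 57*v/8 - 37/8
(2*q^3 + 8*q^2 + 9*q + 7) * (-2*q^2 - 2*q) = -4*q^5 - 20*q^4 - 34*q^3 - 32*q^2 - 14*q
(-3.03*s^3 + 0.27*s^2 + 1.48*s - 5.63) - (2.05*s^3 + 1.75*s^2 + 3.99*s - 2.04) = -5.08*s^3 - 1.48*s^2 - 2.51*s - 3.59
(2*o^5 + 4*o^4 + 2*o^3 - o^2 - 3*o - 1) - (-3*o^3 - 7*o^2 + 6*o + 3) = 2*o^5 + 4*o^4 + 5*o^3 + 6*o^2 - 9*o - 4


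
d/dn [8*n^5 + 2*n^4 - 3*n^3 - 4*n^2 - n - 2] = 40*n^4 + 8*n^3 - 9*n^2 - 8*n - 1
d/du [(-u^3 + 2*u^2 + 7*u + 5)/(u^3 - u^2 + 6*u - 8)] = (-u^4 - 26*u^3 + 28*u^2 - 22*u - 86)/(u^6 - 2*u^5 + 13*u^4 - 28*u^3 + 52*u^2 - 96*u + 64)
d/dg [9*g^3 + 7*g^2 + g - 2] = 27*g^2 + 14*g + 1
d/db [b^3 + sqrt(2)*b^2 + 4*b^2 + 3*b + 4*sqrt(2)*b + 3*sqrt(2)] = 3*b^2 + 2*sqrt(2)*b + 8*b + 3 + 4*sqrt(2)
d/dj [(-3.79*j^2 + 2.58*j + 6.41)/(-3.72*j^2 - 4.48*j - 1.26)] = (26.5768*j^2 + 57.2412*j + 25.466)/(13.8384*j^4 + 33.3312*j^3 + 29.4448*j^2 + 11.2896*j + 1.5876)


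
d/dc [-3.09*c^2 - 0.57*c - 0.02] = -6.18*c - 0.57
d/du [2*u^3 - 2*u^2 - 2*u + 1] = 6*u^2 - 4*u - 2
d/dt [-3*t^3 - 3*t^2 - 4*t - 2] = -9*t^2 - 6*t - 4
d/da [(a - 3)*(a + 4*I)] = 2*a - 3 + 4*I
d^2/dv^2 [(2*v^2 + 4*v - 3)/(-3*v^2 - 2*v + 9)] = 6*(-8*v^3 - 27*v^2 - 90*v - 47)/(27*v^6 + 54*v^5 - 207*v^4 - 316*v^3 + 621*v^2 + 486*v - 729)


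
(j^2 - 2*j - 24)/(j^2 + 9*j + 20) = (j - 6)/(j + 5)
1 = 1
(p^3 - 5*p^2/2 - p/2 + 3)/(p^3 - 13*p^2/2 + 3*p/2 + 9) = (p - 2)/(p - 6)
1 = 1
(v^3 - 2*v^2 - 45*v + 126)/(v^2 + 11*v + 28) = (v^2 - 9*v + 18)/(v + 4)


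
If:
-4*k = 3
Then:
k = -3/4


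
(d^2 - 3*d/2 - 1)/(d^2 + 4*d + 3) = (d^2 - 3*d/2 - 1)/(d^2 + 4*d + 3)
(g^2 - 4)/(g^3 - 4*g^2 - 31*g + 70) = (g + 2)/(g^2 - 2*g - 35)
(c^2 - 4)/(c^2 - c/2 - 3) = 2*(c + 2)/(2*c + 3)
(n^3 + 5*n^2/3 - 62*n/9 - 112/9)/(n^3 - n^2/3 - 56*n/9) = (n + 2)/n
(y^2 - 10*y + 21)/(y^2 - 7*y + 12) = (y - 7)/(y - 4)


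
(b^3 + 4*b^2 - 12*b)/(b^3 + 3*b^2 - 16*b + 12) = b/(b - 1)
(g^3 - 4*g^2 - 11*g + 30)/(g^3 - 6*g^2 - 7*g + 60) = (g - 2)/(g - 4)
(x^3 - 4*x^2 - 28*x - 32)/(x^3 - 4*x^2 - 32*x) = (x^2 + 4*x + 4)/(x*(x + 4))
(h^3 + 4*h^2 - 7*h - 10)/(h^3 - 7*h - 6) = (h^2 + 3*h - 10)/(h^2 - h - 6)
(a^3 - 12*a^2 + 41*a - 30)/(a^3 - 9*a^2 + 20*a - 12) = (a - 5)/(a - 2)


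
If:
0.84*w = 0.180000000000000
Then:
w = 0.21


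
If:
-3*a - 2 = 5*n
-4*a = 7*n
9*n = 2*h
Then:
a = -14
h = 36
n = 8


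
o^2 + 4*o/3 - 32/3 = (o - 8/3)*(o + 4)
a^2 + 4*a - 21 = (a - 3)*(a + 7)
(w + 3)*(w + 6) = w^2 + 9*w + 18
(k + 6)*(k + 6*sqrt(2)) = k^2 + 6*k + 6*sqrt(2)*k + 36*sqrt(2)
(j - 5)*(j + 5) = j^2 - 25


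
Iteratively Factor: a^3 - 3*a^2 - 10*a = (a - 5)*(a^2 + 2*a) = (a - 5)*(a + 2)*(a)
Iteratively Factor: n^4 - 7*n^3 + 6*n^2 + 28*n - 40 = (n + 2)*(n^3 - 9*n^2 + 24*n - 20) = (n - 5)*(n + 2)*(n^2 - 4*n + 4) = (n - 5)*(n - 2)*(n + 2)*(n - 2)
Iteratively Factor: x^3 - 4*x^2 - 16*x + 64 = (x + 4)*(x^2 - 8*x + 16) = (x - 4)*(x + 4)*(x - 4)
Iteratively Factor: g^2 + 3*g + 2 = (g + 1)*(g + 2)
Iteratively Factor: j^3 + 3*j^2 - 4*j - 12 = (j - 2)*(j^2 + 5*j + 6) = (j - 2)*(j + 2)*(j + 3)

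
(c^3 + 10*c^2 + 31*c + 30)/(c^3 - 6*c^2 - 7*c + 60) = (c^2 + 7*c + 10)/(c^2 - 9*c + 20)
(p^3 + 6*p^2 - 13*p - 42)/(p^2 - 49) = (p^2 - p - 6)/(p - 7)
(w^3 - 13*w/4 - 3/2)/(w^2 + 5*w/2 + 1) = (w^2 - w/2 - 3)/(w + 2)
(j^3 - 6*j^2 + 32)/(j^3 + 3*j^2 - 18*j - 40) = (j - 4)/(j + 5)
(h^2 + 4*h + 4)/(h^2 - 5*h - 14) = (h + 2)/(h - 7)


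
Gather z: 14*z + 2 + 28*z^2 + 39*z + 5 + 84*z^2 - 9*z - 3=112*z^2 + 44*z + 4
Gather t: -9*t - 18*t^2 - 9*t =-18*t^2 - 18*t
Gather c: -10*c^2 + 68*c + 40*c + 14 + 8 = -10*c^2 + 108*c + 22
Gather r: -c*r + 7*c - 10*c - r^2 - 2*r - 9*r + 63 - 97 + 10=-3*c - r^2 + r*(-c - 11) - 24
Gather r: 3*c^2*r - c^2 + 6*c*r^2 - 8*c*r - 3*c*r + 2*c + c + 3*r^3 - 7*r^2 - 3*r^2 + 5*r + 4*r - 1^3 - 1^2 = -c^2 + 3*c + 3*r^3 + r^2*(6*c - 10) + r*(3*c^2 - 11*c + 9) - 2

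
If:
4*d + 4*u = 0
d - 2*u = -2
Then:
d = -2/3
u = 2/3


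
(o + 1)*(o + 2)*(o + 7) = o^3 + 10*o^2 + 23*o + 14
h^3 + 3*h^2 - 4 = (h - 1)*(h + 2)^2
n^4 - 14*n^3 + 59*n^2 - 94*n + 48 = (n - 8)*(n - 3)*(n - 2)*(n - 1)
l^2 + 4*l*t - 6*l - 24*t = (l - 6)*(l + 4*t)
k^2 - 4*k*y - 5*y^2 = (k - 5*y)*(k + y)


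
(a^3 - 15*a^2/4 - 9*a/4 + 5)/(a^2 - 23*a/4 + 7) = (4*a^2 + a - 5)/(4*a - 7)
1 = 1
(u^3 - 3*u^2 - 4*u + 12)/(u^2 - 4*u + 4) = (u^2 - u - 6)/(u - 2)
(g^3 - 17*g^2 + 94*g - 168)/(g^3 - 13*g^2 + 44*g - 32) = (g^2 - 13*g + 42)/(g^2 - 9*g + 8)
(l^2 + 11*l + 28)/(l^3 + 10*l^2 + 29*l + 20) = (l + 7)/(l^2 + 6*l + 5)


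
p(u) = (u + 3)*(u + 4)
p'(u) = 2*u + 7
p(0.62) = 16.72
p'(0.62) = 8.24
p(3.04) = 42.52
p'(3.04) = 13.08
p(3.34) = 46.54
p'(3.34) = 13.68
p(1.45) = 24.25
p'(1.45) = 9.90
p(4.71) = 67.15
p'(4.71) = 16.42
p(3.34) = 46.54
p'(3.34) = 13.68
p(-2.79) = 0.25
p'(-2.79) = 1.42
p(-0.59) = 8.22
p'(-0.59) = 5.82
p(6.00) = 90.00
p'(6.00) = 19.00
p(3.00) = 42.00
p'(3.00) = 13.00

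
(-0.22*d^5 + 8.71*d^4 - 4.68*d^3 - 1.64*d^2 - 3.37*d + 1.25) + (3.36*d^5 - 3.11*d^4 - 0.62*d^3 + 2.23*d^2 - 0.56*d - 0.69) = 3.14*d^5 + 5.6*d^4 - 5.3*d^3 + 0.59*d^2 - 3.93*d + 0.56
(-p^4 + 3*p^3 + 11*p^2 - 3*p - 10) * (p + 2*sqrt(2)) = -p^5 - 2*sqrt(2)*p^4 + 3*p^4 + 6*sqrt(2)*p^3 + 11*p^3 - 3*p^2 + 22*sqrt(2)*p^2 - 10*p - 6*sqrt(2)*p - 20*sqrt(2)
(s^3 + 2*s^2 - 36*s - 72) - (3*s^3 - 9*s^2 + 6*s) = -2*s^3 + 11*s^2 - 42*s - 72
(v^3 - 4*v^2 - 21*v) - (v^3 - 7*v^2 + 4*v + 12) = 3*v^2 - 25*v - 12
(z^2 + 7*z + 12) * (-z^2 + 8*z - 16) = -z^4 + z^3 + 28*z^2 - 16*z - 192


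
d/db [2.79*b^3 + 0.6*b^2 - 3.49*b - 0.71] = 8.37*b^2 + 1.2*b - 3.49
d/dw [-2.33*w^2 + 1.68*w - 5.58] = 1.68 - 4.66*w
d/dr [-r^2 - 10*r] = -2*r - 10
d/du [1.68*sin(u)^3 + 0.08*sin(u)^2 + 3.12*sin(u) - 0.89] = (5.04*sin(u)^2 + 0.16*sin(u) + 3.12)*cos(u)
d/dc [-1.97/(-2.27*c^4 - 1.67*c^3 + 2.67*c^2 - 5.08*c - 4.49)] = (-17.8876*c^3 - 9.8697*c^2 + 10.5198*c - 10.0076)/(2.27*c^4 + 1.67*c^3 - 2.67*c^2 + 5.08*c + 4.49)^2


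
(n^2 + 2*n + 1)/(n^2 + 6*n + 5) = (n + 1)/(n + 5)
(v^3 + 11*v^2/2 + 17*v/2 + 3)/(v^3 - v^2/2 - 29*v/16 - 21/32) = 16*(v^2 + 5*v + 6)/(16*v^2 - 16*v - 21)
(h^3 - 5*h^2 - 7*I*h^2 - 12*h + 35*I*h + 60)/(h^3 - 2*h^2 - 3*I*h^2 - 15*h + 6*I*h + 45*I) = (h - 4*I)/(h + 3)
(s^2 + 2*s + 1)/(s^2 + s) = (s + 1)/s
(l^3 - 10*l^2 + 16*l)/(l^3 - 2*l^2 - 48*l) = (l - 2)/(l + 6)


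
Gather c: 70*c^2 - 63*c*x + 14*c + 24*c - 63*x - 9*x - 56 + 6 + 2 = 70*c^2 + c*(38 - 63*x) - 72*x - 48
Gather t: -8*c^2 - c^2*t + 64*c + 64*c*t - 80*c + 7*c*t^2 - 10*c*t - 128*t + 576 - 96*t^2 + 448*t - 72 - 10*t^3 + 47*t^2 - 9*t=-8*c^2 - 16*c - 10*t^3 + t^2*(7*c - 49) + t*(-c^2 + 54*c + 311) + 504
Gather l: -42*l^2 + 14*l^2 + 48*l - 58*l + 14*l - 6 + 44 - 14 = -28*l^2 + 4*l + 24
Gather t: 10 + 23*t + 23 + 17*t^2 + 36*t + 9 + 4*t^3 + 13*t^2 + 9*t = 4*t^3 + 30*t^2 + 68*t + 42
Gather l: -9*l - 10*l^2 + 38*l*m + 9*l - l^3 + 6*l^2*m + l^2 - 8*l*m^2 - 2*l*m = -l^3 + l^2*(6*m - 9) + l*(-8*m^2 + 36*m)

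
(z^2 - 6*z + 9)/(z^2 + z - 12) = (z - 3)/(z + 4)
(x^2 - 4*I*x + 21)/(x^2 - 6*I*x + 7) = (x + 3*I)/(x + I)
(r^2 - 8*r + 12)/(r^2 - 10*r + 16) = (r - 6)/(r - 8)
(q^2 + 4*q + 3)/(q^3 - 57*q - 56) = (q + 3)/(q^2 - q - 56)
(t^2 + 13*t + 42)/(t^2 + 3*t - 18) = (t + 7)/(t - 3)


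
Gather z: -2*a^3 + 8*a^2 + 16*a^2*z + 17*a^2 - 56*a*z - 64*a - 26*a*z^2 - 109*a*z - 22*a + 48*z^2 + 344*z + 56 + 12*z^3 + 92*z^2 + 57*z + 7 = -2*a^3 + 25*a^2 - 86*a + 12*z^3 + z^2*(140 - 26*a) + z*(16*a^2 - 165*a + 401) + 63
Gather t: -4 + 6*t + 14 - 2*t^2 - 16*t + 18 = -2*t^2 - 10*t + 28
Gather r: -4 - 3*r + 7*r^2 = 7*r^2 - 3*r - 4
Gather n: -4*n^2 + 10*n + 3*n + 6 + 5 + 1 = -4*n^2 + 13*n + 12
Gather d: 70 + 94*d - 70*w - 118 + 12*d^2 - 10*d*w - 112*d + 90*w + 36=12*d^2 + d*(-10*w - 18) + 20*w - 12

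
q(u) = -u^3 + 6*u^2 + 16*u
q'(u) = -3*u^2 + 12*u + 16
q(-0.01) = -0.16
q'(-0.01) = 15.88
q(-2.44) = 11.21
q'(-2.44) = -31.14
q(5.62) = 101.92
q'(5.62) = -11.31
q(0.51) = 9.59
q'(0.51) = 21.34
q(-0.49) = -6.28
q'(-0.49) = 9.40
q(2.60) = 64.58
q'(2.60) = 26.92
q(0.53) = 10.02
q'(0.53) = 21.52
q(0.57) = 10.88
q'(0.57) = 21.87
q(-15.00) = 4485.00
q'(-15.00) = -839.00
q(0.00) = 0.00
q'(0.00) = 16.00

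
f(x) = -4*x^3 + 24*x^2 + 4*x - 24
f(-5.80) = 1540.61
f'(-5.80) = -678.08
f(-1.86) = 77.33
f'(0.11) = 9.13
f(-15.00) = 18816.00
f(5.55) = 53.64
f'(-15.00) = -3416.00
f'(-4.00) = -380.00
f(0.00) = -24.00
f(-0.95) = -2.71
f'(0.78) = 34.14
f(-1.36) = 25.01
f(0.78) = -8.18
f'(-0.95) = -52.43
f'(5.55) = -99.23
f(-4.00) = 600.00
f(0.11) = -23.27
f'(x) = -12*x^2 + 48*x + 4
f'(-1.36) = -83.48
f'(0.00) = 4.00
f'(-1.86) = -126.80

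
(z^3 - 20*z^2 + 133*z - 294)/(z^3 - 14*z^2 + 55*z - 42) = (z - 7)/(z - 1)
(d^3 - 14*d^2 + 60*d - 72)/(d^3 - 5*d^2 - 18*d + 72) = (d^2 - 8*d + 12)/(d^2 + d - 12)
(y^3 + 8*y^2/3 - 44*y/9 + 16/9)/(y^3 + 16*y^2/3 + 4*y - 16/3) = (y - 2/3)/(y + 2)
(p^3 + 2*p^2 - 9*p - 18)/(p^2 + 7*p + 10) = (p^2 - 9)/(p + 5)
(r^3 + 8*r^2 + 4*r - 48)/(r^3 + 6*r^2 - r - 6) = (r^2 + 2*r - 8)/(r^2 - 1)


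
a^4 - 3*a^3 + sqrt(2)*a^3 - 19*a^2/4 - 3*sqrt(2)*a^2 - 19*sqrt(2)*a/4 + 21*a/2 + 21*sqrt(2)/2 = (a - 7/2)*(a - 3/2)*(a + 2)*(a + sqrt(2))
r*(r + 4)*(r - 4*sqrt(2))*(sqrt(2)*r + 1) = sqrt(2)*r^4 - 7*r^3 + 4*sqrt(2)*r^3 - 28*r^2 - 4*sqrt(2)*r^2 - 16*sqrt(2)*r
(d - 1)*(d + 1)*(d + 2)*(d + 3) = d^4 + 5*d^3 + 5*d^2 - 5*d - 6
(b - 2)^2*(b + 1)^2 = b^4 - 2*b^3 - 3*b^2 + 4*b + 4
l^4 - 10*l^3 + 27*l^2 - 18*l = l*(l - 6)*(l - 3)*(l - 1)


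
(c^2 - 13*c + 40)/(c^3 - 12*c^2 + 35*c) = (c - 8)/(c*(c - 7))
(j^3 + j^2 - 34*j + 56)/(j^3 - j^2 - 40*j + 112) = (j - 2)/(j - 4)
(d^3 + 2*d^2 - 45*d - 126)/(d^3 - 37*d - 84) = (d + 6)/(d + 4)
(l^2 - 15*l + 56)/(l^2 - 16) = (l^2 - 15*l + 56)/(l^2 - 16)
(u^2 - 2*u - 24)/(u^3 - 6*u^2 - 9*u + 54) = (u + 4)/(u^2 - 9)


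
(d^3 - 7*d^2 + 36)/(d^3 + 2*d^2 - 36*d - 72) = (d - 3)/(d + 6)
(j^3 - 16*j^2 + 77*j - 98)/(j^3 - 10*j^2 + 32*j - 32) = (j^2 - 14*j + 49)/(j^2 - 8*j + 16)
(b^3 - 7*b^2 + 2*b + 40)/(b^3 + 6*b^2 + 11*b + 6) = (b^2 - 9*b + 20)/(b^2 + 4*b + 3)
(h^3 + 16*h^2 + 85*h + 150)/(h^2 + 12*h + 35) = (h^2 + 11*h + 30)/(h + 7)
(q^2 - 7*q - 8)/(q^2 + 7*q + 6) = (q - 8)/(q + 6)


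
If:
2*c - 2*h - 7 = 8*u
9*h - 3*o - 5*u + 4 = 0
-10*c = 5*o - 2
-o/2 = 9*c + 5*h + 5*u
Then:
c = 697/770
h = -431/385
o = -543/385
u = -142/385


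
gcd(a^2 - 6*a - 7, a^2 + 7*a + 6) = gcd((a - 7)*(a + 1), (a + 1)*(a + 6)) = a + 1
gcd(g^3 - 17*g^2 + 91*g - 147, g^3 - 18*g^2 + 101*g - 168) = g^2 - 10*g + 21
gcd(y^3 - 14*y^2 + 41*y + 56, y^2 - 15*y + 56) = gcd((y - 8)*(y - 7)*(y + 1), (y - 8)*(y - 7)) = y^2 - 15*y + 56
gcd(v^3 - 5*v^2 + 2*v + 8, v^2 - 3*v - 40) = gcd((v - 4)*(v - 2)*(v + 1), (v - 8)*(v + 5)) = 1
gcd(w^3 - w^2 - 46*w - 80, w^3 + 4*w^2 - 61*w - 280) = w^2 - 3*w - 40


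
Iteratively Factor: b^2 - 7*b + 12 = (b - 4)*(b - 3)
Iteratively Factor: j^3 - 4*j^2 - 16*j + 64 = (j - 4)*(j^2 - 16) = (j - 4)^2*(j + 4)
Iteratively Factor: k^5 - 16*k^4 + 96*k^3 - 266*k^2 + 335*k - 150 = (k - 5)*(k^4 - 11*k^3 + 41*k^2 - 61*k + 30) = (k - 5)*(k - 1)*(k^3 - 10*k^2 + 31*k - 30) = (k - 5)^2*(k - 1)*(k^2 - 5*k + 6) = (k - 5)^2*(k - 3)*(k - 1)*(k - 2)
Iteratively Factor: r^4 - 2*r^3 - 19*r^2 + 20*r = (r - 5)*(r^3 + 3*r^2 - 4*r) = r*(r - 5)*(r^2 + 3*r - 4) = r*(r - 5)*(r - 1)*(r + 4)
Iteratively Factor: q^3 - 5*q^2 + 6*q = (q - 3)*(q^2 - 2*q) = (q - 3)*(q - 2)*(q)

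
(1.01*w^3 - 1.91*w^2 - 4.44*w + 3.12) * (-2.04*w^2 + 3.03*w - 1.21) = -2.0604*w^5 + 6.9567*w^4 + 2.0482*w^3 - 17.5069*w^2 + 14.826*w - 3.7752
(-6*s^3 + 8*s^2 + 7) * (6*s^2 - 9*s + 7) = -36*s^5 + 102*s^4 - 114*s^3 + 98*s^2 - 63*s + 49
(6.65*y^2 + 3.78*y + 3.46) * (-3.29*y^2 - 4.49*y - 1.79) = -21.8785*y^4 - 42.2947*y^3 - 40.2591*y^2 - 22.3016*y - 6.1934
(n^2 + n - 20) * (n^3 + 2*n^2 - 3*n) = n^5 + 3*n^4 - 21*n^3 - 43*n^2 + 60*n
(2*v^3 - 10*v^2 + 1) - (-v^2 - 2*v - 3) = 2*v^3 - 9*v^2 + 2*v + 4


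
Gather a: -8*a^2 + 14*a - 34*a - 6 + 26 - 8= -8*a^2 - 20*a + 12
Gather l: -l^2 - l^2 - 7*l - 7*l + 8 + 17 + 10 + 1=-2*l^2 - 14*l + 36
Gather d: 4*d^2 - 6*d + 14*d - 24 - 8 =4*d^2 + 8*d - 32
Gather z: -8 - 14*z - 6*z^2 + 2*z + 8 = -6*z^2 - 12*z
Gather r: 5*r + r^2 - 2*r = r^2 + 3*r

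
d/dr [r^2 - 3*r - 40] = 2*r - 3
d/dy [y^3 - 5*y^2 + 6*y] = 3*y^2 - 10*y + 6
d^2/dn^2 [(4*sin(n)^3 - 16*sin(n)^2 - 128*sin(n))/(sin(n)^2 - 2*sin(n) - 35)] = 4*(-sin(n)^7 + 6*sin(n)^6 + 94*sin(n)^5 - 130*sin(n)^4 - 3467*sin(n)^3 + 16940*sin(n)^2 + 39830*sin(n) - 5320)/((sin(n) - 7)^3*(sin(n) + 5)^3)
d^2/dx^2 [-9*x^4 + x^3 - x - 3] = 6*x*(1 - 18*x)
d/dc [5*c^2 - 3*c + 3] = 10*c - 3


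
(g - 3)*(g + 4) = g^2 + g - 12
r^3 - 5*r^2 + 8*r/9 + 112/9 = (r - 4)*(r - 7/3)*(r + 4/3)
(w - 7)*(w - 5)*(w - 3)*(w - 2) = w^4 - 17*w^3 + 101*w^2 - 247*w + 210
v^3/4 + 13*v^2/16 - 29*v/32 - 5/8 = (v/4 + 1)*(v - 5/4)*(v + 1/2)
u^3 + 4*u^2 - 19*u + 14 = (u - 2)*(u - 1)*(u + 7)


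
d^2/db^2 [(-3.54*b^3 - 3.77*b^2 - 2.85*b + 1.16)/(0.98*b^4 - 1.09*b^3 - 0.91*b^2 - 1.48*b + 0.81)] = (-6.79963200000002*b^9 - 21.724248*b^8 - 27.624828*b^7 - 9.55041799999995*b^6 - 6.15057000000002*b^5 + 26.962254*b^4 + 4.230188*b^3 - 15.464118*b^2 - 11.021262*b - 4.988354)/(0.941192*b^12 - 3.140508*b^11 + 0.871122*b^10 + 0.273167000000002*b^9 + 11.010489*b^8 - 5.255319*b^7 - 4.568932*b^6 - 13.067682*b^5 + 5.801577*b^4 + 1.158209*b^3 + 3.531519*b^2 - 2.913084*b + 0.531441)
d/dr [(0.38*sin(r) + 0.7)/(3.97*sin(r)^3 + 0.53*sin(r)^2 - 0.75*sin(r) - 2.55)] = (-3.0049*sin(r) + 0.7543*sin(3*r) + 4.2692*cos(2*r) - 4.7132)*cos(r)/(3.97*sin(r)^3 + 0.53*sin(r)^2 - 0.75*sin(r) - 2.55)^2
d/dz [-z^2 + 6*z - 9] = 6 - 2*z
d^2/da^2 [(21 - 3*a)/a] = 42/a^3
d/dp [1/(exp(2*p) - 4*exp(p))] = 2*(2 - exp(p))*exp(-p)/(exp(p) - 4)^2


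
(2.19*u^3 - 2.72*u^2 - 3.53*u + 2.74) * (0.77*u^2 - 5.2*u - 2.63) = 1.6863*u^5 - 13.4824*u^4 + 5.6662*u^3 + 27.6194*u^2 - 4.9641*u - 7.2062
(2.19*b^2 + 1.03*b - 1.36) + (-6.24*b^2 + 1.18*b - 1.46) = -4.05*b^2 + 2.21*b - 2.82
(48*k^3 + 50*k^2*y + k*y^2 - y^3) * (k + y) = 48*k^4 + 98*k^3*y + 51*k^2*y^2 - y^4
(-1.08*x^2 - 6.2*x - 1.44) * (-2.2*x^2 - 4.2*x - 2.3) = 2.376*x^4 + 18.176*x^3 + 31.692*x^2 + 20.308*x + 3.312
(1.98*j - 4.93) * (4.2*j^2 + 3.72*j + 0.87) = 8.316*j^3 - 13.3404*j^2 - 16.617*j - 4.2891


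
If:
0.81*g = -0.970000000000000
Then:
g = -1.20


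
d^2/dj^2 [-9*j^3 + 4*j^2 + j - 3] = 8 - 54*j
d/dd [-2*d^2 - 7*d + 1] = -4*d - 7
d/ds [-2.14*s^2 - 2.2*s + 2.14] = -4.28*s - 2.2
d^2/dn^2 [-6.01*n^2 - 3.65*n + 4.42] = -12.0200000000000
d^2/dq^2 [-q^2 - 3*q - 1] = -2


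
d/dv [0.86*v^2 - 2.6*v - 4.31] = 1.72*v - 2.6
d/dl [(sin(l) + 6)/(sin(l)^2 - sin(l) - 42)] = -cos(l)/(sin(l) - 7)^2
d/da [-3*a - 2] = -3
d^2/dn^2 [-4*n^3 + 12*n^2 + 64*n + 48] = 24 - 24*n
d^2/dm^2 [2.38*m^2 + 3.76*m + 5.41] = 4.76000000000000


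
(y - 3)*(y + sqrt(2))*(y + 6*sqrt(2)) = y^3 - 3*y^2 + 7*sqrt(2)*y^2 - 21*sqrt(2)*y + 12*y - 36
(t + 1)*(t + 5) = t^2 + 6*t + 5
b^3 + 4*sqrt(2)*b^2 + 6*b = b*(b + sqrt(2))*(b + 3*sqrt(2))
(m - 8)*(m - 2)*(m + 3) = m^3 - 7*m^2 - 14*m + 48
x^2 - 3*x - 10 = (x - 5)*(x + 2)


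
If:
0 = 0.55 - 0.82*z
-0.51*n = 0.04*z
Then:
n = -0.05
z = 0.67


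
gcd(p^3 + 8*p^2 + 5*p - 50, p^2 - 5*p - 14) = 1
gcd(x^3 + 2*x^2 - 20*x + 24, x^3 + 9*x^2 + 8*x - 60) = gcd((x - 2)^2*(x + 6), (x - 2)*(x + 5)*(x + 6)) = x^2 + 4*x - 12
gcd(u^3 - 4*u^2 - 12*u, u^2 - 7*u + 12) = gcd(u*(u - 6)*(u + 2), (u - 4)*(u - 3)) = 1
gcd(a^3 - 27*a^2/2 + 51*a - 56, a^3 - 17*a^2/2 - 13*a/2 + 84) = a^2 - 23*a/2 + 28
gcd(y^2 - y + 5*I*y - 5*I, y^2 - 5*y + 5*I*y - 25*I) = y + 5*I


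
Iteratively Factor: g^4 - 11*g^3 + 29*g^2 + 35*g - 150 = (g - 5)*(g^3 - 6*g^2 - g + 30) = (g - 5)*(g - 3)*(g^2 - 3*g - 10) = (g - 5)*(g - 3)*(g + 2)*(g - 5)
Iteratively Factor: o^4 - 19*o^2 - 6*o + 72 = (o - 2)*(o^3 + 2*o^2 - 15*o - 36) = (o - 4)*(o - 2)*(o^2 + 6*o + 9) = (o - 4)*(o - 2)*(o + 3)*(o + 3)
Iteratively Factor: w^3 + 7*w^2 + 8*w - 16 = (w - 1)*(w^2 + 8*w + 16) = (w - 1)*(w + 4)*(w + 4)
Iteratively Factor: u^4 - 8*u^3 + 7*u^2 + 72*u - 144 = (u - 4)*(u^3 - 4*u^2 - 9*u + 36) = (u - 4)*(u - 3)*(u^2 - u - 12) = (u - 4)^2*(u - 3)*(u + 3)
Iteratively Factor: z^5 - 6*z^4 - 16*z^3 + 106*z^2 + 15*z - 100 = (z + 1)*(z^4 - 7*z^3 - 9*z^2 + 115*z - 100) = (z - 1)*(z + 1)*(z^3 - 6*z^2 - 15*z + 100) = (z - 5)*(z - 1)*(z + 1)*(z^2 - z - 20) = (z - 5)*(z - 1)*(z + 1)*(z + 4)*(z - 5)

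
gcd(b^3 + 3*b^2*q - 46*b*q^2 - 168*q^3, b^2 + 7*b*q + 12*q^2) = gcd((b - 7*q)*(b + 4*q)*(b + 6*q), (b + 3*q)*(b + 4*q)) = b + 4*q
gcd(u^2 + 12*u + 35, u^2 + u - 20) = u + 5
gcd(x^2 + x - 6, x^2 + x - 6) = x^2 + x - 6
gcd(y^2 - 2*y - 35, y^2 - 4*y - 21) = y - 7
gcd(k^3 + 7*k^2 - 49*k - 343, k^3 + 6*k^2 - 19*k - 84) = k + 7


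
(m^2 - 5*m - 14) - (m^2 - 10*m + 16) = 5*m - 30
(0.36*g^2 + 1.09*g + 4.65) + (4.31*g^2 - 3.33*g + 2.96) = 4.67*g^2 - 2.24*g + 7.61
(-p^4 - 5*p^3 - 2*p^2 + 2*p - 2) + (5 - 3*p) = -p^4 - 5*p^3 - 2*p^2 - p + 3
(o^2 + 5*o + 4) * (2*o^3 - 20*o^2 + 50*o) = 2*o^5 - 10*o^4 - 42*o^3 + 170*o^2 + 200*o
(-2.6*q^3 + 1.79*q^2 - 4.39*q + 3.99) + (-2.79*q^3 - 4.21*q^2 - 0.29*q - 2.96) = -5.39*q^3 - 2.42*q^2 - 4.68*q + 1.03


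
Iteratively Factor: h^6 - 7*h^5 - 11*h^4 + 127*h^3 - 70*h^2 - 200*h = (h + 4)*(h^5 - 11*h^4 + 33*h^3 - 5*h^2 - 50*h) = (h - 5)*(h + 4)*(h^4 - 6*h^3 + 3*h^2 + 10*h) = (h - 5)^2*(h + 4)*(h^3 - h^2 - 2*h) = h*(h - 5)^2*(h + 4)*(h^2 - h - 2) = h*(h - 5)^2*(h - 2)*(h + 4)*(h + 1)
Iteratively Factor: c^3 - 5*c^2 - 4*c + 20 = (c - 2)*(c^2 - 3*c - 10) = (c - 2)*(c + 2)*(c - 5)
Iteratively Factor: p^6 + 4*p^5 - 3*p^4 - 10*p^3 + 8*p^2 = (p + 4)*(p^5 - 3*p^3 + 2*p^2) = p*(p + 4)*(p^4 - 3*p^2 + 2*p) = p*(p + 2)*(p + 4)*(p^3 - 2*p^2 + p) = p*(p - 1)*(p + 2)*(p + 4)*(p^2 - p) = p^2*(p - 1)*(p + 2)*(p + 4)*(p - 1)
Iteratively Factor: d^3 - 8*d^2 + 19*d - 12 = (d - 3)*(d^2 - 5*d + 4) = (d - 4)*(d - 3)*(d - 1)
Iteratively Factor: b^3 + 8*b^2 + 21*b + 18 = (b + 2)*(b^2 + 6*b + 9) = (b + 2)*(b + 3)*(b + 3)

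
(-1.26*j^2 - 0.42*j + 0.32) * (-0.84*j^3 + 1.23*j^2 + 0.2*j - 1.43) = 1.0584*j^5 - 1.197*j^4 - 1.0374*j^3 + 2.1114*j^2 + 0.6646*j - 0.4576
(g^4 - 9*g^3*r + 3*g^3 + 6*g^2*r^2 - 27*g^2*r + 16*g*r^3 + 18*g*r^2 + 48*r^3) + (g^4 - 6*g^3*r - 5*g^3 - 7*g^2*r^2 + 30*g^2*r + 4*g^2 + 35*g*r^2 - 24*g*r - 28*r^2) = 2*g^4 - 15*g^3*r - 2*g^3 - g^2*r^2 + 3*g^2*r + 4*g^2 + 16*g*r^3 + 53*g*r^2 - 24*g*r + 48*r^3 - 28*r^2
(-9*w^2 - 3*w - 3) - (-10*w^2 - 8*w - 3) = w^2 + 5*w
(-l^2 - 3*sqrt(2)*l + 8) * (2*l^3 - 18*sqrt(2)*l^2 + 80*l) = -2*l^5 + 12*sqrt(2)*l^4 + 44*l^3 - 384*sqrt(2)*l^2 + 640*l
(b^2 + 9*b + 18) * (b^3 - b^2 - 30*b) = b^5 + 8*b^4 - 21*b^3 - 288*b^2 - 540*b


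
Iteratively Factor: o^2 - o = (o)*(o - 1)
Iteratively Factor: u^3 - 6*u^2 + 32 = (u - 4)*(u^2 - 2*u - 8) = (u - 4)*(u + 2)*(u - 4)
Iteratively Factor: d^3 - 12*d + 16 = (d - 2)*(d^2 + 2*d - 8) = (d - 2)*(d + 4)*(d - 2)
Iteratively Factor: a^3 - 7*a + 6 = (a - 2)*(a^2 + 2*a - 3) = (a - 2)*(a + 3)*(a - 1)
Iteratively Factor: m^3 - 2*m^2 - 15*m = (m - 5)*(m^2 + 3*m) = m*(m - 5)*(m + 3)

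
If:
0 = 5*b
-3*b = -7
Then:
No Solution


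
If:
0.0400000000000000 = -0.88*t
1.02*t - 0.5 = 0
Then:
No Solution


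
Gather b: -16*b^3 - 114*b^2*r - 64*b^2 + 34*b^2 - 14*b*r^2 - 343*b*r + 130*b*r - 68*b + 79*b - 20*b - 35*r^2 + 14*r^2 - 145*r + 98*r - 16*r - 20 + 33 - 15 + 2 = -16*b^3 + b^2*(-114*r - 30) + b*(-14*r^2 - 213*r - 9) - 21*r^2 - 63*r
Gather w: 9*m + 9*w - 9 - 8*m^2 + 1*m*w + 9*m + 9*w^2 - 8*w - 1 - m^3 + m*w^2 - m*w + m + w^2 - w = -m^3 - 8*m^2 + 19*m + w^2*(m + 10) - 10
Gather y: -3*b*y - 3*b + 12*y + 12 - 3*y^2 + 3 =-3*b - 3*y^2 + y*(12 - 3*b) + 15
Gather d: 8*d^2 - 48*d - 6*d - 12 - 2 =8*d^2 - 54*d - 14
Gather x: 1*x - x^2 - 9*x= -x^2 - 8*x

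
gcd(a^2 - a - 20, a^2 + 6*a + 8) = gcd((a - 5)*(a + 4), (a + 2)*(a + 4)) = a + 4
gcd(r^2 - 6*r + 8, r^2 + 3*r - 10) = r - 2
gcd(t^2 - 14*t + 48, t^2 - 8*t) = t - 8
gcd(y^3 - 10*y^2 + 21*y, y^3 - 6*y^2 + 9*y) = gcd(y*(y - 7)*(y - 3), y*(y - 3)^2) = y^2 - 3*y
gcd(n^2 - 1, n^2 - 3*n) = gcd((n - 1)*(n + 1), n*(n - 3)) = 1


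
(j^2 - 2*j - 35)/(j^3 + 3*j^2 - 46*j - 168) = (j + 5)/(j^2 + 10*j + 24)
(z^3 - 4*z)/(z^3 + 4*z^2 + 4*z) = (z - 2)/(z + 2)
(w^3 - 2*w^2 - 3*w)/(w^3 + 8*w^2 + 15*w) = (w^2 - 2*w - 3)/(w^2 + 8*w + 15)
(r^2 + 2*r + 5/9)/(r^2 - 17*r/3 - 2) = (r + 5/3)/(r - 6)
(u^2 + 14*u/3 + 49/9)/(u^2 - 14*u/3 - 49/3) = (u + 7/3)/(u - 7)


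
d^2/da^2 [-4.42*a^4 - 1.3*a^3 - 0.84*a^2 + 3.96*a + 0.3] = -53.04*a^2 - 7.8*a - 1.68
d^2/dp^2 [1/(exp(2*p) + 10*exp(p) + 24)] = 2*(4*(exp(p) + 5)^2*exp(p) - (2*exp(p) + 5)*(exp(2*p) + 10*exp(p) + 24))*exp(p)/(exp(2*p) + 10*exp(p) + 24)^3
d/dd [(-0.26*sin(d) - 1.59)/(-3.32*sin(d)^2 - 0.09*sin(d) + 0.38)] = (-10.5576*sin(d) + 0.4316*cos(2*d) - 0.6735)*cos(d)/(3.32*sin(d)^2 + 0.09*sin(d) - 0.38)^2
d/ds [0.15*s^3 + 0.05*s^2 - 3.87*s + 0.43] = 0.45*s^2 + 0.1*s - 3.87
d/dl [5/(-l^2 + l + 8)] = 5*(2*l - 1)/(-l^2 + l + 8)^2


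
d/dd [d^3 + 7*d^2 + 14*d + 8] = 3*d^2 + 14*d + 14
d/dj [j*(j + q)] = 2*j + q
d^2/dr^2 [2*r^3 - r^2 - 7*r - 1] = 12*r - 2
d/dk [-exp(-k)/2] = exp(-k)/2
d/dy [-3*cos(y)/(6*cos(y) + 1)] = 3*sin(y)/(6*cos(y) + 1)^2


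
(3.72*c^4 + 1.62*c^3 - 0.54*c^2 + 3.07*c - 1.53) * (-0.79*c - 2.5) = -2.9388*c^5 - 10.5798*c^4 - 3.6234*c^3 - 1.0753*c^2 - 6.4663*c + 3.825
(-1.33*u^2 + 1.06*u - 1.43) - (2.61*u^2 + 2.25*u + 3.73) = -3.94*u^2 - 1.19*u - 5.16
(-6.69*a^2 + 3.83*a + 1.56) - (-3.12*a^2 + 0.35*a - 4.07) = -3.57*a^2 + 3.48*a + 5.63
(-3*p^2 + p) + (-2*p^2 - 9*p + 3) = -5*p^2 - 8*p + 3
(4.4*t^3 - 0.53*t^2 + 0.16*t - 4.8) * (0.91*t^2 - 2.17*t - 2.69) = 4.004*t^5 - 10.0303*t^4 - 10.5403*t^3 - 3.2895*t^2 + 9.9856*t + 12.912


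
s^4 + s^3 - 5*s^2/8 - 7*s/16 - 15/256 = (s - 3/4)*(s + 1/4)^2*(s + 5/4)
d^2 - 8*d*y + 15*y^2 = (d - 5*y)*(d - 3*y)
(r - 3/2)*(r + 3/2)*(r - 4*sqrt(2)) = r^3 - 4*sqrt(2)*r^2 - 9*r/4 + 9*sqrt(2)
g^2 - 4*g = g*(g - 4)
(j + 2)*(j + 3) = j^2 + 5*j + 6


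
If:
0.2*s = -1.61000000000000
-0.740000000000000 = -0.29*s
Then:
No Solution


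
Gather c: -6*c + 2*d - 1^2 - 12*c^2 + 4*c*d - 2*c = -12*c^2 + c*(4*d - 8) + 2*d - 1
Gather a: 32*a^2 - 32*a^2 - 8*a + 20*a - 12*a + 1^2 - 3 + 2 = 0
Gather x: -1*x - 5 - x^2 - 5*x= -x^2 - 6*x - 5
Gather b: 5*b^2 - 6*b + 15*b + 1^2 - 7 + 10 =5*b^2 + 9*b + 4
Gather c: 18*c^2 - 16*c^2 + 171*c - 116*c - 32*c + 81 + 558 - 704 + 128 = 2*c^2 + 23*c + 63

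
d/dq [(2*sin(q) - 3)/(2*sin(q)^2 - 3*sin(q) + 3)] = (-4*sin(q)^2 + 12*sin(q) - 3)*cos(q)/(-3*sin(q) - cos(2*q) + 4)^2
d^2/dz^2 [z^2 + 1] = 2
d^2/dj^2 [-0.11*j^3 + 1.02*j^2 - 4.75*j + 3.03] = 2.04 - 0.66*j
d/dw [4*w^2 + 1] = 8*w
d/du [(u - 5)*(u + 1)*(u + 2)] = 3*u^2 - 4*u - 13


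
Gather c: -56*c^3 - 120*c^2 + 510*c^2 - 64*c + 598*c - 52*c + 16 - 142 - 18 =-56*c^3 + 390*c^2 + 482*c - 144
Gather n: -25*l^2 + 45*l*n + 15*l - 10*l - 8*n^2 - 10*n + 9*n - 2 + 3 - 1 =-25*l^2 + 5*l - 8*n^2 + n*(45*l - 1)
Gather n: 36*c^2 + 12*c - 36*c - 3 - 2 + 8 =36*c^2 - 24*c + 3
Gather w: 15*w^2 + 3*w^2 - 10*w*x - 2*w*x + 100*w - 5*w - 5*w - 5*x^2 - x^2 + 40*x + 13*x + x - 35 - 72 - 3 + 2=18*w^2 + w*(90 - 12*x) - 6*x^2 + 54*x - 108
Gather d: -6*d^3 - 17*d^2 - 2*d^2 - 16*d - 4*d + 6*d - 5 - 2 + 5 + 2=-6*d^3 - 19*d^2 - 14*d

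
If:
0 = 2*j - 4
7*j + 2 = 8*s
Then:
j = 2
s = 2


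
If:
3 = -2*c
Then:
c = -3/2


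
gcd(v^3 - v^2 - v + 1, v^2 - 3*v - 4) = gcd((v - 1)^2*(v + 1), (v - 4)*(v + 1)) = v + 1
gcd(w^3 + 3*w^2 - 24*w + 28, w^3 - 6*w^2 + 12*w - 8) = w^2 - 4*w + 4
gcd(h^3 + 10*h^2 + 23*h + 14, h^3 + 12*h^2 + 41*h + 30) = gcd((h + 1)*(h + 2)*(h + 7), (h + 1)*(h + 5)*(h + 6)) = h + 1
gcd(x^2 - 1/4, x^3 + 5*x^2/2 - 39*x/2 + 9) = x - 1/2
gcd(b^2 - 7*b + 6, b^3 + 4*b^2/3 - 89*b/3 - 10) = 1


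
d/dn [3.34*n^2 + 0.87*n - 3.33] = 6.68*n + 0.87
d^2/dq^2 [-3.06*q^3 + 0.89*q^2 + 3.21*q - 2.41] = 1.78 - 18.36*q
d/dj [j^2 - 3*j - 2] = 2*j - 3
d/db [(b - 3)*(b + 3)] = 2*b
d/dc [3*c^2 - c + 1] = 6*c - 1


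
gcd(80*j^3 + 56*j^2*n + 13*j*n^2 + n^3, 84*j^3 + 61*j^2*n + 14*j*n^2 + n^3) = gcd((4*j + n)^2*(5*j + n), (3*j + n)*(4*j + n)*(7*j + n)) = 4*j + n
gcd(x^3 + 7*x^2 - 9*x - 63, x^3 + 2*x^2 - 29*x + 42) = x^2 + 4*x - 21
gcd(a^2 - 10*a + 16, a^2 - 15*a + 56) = a - 8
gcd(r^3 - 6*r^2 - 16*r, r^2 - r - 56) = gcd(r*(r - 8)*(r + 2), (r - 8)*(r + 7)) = r - 8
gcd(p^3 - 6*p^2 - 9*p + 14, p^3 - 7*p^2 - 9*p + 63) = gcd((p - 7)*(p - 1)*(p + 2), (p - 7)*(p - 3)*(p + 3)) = p - 7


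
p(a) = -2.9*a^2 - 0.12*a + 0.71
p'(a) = -5.8*a - 0.12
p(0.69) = -0.75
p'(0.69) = -4.12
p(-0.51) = 0.02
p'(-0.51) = 2.84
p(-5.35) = -81.65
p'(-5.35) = 30.91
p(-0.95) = -1.79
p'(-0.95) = 5.39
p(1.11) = -3.00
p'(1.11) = -6.56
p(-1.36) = -4.49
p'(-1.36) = 7.77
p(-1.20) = -3.32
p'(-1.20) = 6.84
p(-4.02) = -45.67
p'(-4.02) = 23.20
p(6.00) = -104.41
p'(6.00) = -34.92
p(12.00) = -418.33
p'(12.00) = -69.72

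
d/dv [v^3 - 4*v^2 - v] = 3*v^2 - 8*v - 1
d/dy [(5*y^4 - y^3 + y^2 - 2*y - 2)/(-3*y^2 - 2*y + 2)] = (-30*y^5 - 27*y^4 + 44*y^3 - 14*y^2 - 8*y - 8)/(9*y^4 + 12*y^3 - 8*y^2 - 8*y + 4)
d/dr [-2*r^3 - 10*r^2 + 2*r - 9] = -6*r^2 - 20*r + 2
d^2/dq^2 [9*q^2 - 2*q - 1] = 18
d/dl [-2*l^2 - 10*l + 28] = -4*l - 10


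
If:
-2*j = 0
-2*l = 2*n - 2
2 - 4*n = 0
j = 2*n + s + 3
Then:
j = 0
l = 1/2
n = 1/2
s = -4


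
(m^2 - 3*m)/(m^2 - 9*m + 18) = m/(m - 6)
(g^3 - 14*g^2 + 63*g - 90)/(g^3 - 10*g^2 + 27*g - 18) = (g - 5)/(g - 1)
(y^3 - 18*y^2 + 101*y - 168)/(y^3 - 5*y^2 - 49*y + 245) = (y^2 - 11*y + 24)/(y^2 + 2*y - 35)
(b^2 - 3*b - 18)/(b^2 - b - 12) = (b - 6)/(b - 4)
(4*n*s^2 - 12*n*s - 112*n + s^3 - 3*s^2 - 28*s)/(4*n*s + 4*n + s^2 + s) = (s^2 - 3*s - 28)/(s + 1)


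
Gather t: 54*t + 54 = 54*t + 54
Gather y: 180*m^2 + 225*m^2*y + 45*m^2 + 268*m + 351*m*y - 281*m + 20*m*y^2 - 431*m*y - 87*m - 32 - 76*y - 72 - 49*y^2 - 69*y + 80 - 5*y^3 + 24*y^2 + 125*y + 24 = 225*m^2 - 100*m - 5*y^3 + y^2*(20*m - 25) + y*(225*m^2 - 80*m - 20)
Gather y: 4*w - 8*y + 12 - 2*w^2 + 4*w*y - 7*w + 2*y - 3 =-2*w^2 - 3*w + y*(4*w - 6) + 9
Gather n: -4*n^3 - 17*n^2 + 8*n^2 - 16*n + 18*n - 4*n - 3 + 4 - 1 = -4*n^3 - 9*n^2 - 2*n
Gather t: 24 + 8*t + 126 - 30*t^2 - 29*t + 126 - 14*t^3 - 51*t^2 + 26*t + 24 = -14*t^3 - 81*t^2 + 5*t + 300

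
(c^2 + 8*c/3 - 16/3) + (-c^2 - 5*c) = -7*c/3 - 16/3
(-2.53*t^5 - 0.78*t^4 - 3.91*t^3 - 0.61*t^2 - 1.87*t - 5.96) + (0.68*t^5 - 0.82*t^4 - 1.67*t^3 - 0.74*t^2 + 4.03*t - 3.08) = -1.85*t^5 - 1.6*t^4 - 5.58*t^3 - 1.35*t^2 + 2.16*t - 9.04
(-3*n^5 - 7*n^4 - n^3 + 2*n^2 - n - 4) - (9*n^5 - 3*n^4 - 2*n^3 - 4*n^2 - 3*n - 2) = -12*n^5 - 4*n^4 + n^3 + 6*n^2 + 2*n - 2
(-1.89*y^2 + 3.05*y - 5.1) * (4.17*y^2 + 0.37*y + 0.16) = -7.8813*y^4 + 12.0192*y^3 - 20.4409*y^2 - 1.399*y - 0.816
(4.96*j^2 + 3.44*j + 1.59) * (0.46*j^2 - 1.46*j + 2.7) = 2.2816*j^4 - 5.6592*j^3 + 9.101*j^2 + 6.9666*j + 4.293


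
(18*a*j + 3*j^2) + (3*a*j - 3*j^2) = 21*a*j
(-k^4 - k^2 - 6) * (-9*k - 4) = 9*k^5 + 4*k^4 + 9*k^3 + 4*k^2 + 54*k + 24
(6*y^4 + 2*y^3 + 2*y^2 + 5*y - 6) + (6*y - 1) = 6*y^4 + 2*y^3 + 2*y^2 + 11*y - 7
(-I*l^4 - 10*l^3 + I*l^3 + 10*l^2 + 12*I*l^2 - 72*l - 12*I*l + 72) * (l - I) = -I*l^5 - 11*l^4 + I*l^4 + 11*l^3 + 22*I*l^3 - 60*l^2 - 22*I*l^2 + 60*l + 72*I*l - 72*I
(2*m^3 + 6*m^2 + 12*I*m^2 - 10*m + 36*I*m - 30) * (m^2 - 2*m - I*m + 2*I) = 2*m^5 + 2*m^4 + 10*I*m^4 - 10*m^3 + 10*I*m^3 + 2*m^2 - 50*I*m^2 - 12*m + 10*I*m - 60*I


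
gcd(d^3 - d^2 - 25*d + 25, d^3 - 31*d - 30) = d + 5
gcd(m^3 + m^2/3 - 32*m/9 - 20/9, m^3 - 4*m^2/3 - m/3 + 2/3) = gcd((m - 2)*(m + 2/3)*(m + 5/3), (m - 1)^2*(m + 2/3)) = m + 2/3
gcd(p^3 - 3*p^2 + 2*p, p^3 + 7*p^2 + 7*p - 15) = p - 1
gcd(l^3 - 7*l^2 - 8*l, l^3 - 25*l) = l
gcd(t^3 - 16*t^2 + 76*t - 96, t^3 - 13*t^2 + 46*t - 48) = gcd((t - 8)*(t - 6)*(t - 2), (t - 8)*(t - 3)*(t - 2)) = t^2 - 10*t + 16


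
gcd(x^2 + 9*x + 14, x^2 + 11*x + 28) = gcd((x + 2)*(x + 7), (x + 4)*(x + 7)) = x + 7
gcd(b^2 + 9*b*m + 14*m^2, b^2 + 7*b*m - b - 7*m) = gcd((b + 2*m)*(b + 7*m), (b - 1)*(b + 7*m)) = b + 7*m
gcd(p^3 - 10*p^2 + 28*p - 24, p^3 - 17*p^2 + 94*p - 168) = p - 6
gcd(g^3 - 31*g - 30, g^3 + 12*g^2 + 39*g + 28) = g + 1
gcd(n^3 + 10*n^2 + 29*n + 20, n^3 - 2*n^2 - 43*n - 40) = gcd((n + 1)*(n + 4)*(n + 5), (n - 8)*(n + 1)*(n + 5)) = n^2 + 6*n + 5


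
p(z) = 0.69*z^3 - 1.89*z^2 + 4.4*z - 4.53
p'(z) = 2.07*z^2 - 3.78*z + 4.4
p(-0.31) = -6.10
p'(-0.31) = 5.77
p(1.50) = 0.15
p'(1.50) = 3.39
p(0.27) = -3.47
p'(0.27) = 3.53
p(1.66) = 0.72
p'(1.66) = 3.83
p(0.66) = -2.25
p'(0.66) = 2.81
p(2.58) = 6.09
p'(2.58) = 8.43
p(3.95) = 25.89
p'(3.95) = 21.77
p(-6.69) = -325.15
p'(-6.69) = 122.33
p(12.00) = 968.43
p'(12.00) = 257.12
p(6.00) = 102.87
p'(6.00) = 56.24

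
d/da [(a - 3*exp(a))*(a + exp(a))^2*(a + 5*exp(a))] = 4*a^3*exp(a) + 4*a^3 - 20*a^2*exp(2*a) + 12*a^2*exp(a) - 84*a*exp(3*a) - 20*a*exp(2*a) - 60*exp(4*a) - 28*exp(3*a)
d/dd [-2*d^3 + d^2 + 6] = 2*d*(1 - 3*d)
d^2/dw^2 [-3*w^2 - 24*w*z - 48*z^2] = -6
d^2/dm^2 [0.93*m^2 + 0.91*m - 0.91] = 1.86000000000000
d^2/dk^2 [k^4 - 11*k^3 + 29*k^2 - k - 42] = 12*k^2 - 66*k + 58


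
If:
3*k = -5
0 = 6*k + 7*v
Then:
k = -5/3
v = 10/7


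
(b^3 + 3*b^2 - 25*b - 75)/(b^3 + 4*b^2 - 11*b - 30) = (b^2 - 2*b - 15)/(b^2 - b - 6)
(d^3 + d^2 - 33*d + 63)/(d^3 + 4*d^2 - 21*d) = (d - 3)/d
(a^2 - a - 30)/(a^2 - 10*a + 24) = (a + 5)/(a - 4)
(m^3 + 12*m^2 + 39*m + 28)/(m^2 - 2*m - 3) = (m^2 + 11*m + 28)/(m - 3)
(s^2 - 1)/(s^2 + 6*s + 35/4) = 4*(s^2 - 1)/(4*s^2 + 24*s + 35)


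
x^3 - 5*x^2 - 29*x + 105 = (x - 7)*(x - 3)*(x + 5)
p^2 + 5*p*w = p*(p + 5*w)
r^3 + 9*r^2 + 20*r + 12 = (r + 1)*(r + 2)*(r + 6)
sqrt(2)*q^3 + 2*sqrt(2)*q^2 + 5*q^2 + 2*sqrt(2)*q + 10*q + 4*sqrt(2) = (q + 2)*(q + 2*sqrt(2))*(sqrt(2)*q + 1)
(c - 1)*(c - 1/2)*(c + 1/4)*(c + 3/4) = c^4 - c^3/2 - 13*c^2/16 + 7*c/32 + 3/32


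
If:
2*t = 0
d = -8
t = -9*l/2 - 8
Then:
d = -8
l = -16/9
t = 0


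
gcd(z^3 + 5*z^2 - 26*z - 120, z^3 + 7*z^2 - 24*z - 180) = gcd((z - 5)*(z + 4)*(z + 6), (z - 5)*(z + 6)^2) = z^2 + z - 30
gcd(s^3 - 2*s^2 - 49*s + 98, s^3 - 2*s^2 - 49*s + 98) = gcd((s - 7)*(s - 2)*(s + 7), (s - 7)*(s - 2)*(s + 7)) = s^3 - 2*s^2 - 49*s + 98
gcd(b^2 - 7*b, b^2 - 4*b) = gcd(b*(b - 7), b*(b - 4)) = b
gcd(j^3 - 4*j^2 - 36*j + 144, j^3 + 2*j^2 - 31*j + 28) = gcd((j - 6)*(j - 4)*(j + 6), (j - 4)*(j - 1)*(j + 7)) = j - 4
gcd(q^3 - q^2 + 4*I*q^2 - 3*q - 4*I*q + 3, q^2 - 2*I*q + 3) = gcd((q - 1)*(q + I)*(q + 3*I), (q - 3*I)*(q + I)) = q + I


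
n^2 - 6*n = n*(n - 6)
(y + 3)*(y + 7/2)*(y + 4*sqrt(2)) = y^3 + 4*sqrt(2)*y^2 + 13*y^2/2 + 21*y/2 + 26*sqrt(2)*y + 42*sqrt(2)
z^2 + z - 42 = (z - 6)*(z + 7)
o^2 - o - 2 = (o - 2)*(o + 1)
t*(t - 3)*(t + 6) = t^3 + 3*t^2 - 18*t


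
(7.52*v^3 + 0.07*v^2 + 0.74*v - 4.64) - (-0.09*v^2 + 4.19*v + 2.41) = 7.52*v^3 + 0.16*v^2 - 3.45*v - 7.05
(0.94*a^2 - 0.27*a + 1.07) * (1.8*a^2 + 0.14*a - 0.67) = 1.692*a^4 - 0.3544*a^3 + 1.2584*a^2 + 0.3307*a - 0.7169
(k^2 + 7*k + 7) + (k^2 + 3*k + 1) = 2*k^2 + 10*k + 8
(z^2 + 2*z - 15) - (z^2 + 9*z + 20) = -7*z - 35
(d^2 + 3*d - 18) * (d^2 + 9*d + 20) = d^4 + 12*d^3 + 29*d^2 - 102*d - 360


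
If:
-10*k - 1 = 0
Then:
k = -1/10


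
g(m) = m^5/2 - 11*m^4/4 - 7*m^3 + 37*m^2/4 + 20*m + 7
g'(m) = 5*m^4/2 - 11*m^3 - 21*m^2 + 37*m/2 + 20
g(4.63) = -596.78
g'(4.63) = -287.45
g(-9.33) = -49876.48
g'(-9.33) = 25896.97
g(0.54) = 19.18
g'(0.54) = 22.35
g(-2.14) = -4.95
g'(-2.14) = 44.47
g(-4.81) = -1855.56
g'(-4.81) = 2007.49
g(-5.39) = -3331.65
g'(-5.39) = 3142.75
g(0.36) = 15.03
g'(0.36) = 23.47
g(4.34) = -509.97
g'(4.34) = -307.52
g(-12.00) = -168245.00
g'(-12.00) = 67622.00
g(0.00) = 7.00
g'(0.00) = 20.00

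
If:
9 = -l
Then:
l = -9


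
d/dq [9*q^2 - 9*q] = 18*q - 9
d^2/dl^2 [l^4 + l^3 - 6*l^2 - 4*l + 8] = 12*l^2 + 6*l - 12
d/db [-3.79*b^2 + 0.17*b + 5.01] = 0.17 - 7.58*b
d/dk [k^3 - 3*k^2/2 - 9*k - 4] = 3*k^2 - 3*k - 9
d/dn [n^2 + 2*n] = 2*n + 2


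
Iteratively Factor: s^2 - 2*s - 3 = (s - 3)*(s + 1)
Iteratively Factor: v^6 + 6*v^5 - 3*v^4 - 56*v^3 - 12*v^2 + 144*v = (v - 2)*(v^5 + 8*v^4 + 13*v^3 - 30*v^2 - 72*v) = (v - 2)*(v + 3)*(v^4 + 5*v^3 - 2*v^2 - 24*v) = (v - 2)^2*(v + 3)*(v^3 + 7*v^2 + 12*v) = (v - 2)^2*(v + 3)^2*(v^2 + 4*v) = v*(v - 2)^2*(v + 3)^2*(v + 4)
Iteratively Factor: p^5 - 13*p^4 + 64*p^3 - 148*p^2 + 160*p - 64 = (p - 4)*(p^4 - 9*p^3 + 28*p^2 - 36*p + 16) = (p - 4)*(p - 2)*(p^3 - 7*p^2 + 14*p - 8) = (p - 4)^2*(p - 2)*(p^2 - 3*p + 2) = (p - 4)^2*(p - 2)*(p - 1)*(p - 2)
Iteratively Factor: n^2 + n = (n + 1)*(n)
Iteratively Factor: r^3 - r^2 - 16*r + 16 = (r + 4)*(r^2 - 5*r + 4) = (r - 1)*(r + 4)*(r - 4)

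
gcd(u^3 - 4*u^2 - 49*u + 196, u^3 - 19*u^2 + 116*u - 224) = u^2 - 11*u + 28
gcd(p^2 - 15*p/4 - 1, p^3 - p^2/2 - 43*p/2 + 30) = p - 4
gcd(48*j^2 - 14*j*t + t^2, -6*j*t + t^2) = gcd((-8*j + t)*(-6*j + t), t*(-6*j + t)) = -6*j + t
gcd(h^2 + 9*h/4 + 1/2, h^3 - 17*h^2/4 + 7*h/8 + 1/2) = h + 1/4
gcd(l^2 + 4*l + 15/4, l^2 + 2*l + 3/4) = l + 3/2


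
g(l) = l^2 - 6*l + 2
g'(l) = 2*l - 6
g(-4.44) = 48.35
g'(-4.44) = -14.88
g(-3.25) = 32.06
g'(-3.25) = -12.50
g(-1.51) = 13.34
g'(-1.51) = -9.02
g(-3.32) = 32.94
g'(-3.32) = -12.64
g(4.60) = -4.44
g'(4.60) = 3.20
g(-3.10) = 30.21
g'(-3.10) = -12.20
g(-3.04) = 29.48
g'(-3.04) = -12.08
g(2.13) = -6.24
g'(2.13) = -1.74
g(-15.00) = 317.00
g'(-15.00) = -36.00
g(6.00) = 2.00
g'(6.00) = 6.00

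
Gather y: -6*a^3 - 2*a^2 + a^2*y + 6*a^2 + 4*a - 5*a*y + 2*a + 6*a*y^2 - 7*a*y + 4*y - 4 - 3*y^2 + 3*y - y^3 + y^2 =-6*a^3 + 4*a^2 + 6*a - y^3 + y^2*(6*a - 2) + y*(a^2 - 12*a + 7) - 4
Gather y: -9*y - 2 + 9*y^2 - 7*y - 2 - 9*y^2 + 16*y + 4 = 0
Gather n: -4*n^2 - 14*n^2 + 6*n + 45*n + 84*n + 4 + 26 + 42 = -18*n^2 + 135*n + 72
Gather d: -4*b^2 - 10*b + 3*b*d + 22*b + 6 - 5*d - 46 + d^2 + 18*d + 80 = -4*b^2 + 12*b + d^2 + d*(3*b + 13) + 40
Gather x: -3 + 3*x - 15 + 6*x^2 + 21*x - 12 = 6*x^2 + 24*x - 30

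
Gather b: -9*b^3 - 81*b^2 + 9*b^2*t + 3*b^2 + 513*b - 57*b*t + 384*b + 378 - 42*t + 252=-9*b^3 + b^2*(9*t - 78) + b*(897 - 57*t) - 42*t + 630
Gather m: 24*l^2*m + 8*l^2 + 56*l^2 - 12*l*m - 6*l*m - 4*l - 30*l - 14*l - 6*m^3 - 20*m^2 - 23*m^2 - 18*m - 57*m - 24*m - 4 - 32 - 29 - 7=64*l^2 - 48*l - 6*m^3 - 43*m^2 + m*(24*l^2 - 18*l - 99) - 72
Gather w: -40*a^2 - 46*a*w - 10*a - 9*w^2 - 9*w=-40*a^2 - 10*a - 9*w^2 + w*(-46*a - 9)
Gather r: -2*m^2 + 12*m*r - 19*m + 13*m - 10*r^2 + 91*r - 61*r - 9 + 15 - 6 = -2*m^2 - 6*m - 10*r^2 + r*(12*m + 30)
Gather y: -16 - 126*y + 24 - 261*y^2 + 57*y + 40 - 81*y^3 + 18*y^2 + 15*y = -81*y^3 - 243*y^2 - 54*y + 48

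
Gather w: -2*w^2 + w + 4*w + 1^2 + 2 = -2*w^2 + 5*w + 3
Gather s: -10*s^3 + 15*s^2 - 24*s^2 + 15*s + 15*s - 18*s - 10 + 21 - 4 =-10*s^3 - 9*s^2 + 12*s + 7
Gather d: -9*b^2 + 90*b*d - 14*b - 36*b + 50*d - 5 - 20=-9*b^2 - 50*b + d*(90*b + 50) - 25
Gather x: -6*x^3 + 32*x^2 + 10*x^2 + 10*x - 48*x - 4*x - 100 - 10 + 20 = -6*x^3 + 42*x^2 - 42*x - 90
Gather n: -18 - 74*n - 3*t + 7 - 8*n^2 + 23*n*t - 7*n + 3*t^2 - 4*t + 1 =-8*n^2 + n*(23*t - 81) + 3*t^2 - 7*t - 10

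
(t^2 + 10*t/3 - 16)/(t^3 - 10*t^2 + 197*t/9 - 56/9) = 3*(t + 6)/(3*t^2 - 22*t + 7)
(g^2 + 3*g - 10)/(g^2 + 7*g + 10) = (g - 2)/(g + 2)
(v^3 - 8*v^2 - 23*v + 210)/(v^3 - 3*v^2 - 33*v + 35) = (v - 6)/(v - 1)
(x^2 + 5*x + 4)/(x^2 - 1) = (x + 4)/(x - 1)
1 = 1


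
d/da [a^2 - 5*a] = 2*a - 5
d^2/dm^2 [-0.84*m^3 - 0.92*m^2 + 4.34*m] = -5.04*m - 1.84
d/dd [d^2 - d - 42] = 2*d - 1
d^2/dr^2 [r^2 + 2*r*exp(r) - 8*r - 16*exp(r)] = 2*r*exp(r) - 12*exp(r) + 2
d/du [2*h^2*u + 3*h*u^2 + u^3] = 2*h^2 + 6*h*u + 3*u^2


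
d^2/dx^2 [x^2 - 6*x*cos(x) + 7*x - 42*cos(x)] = 6*x*cos(x) + 12*sin(x) + 42*cos(x) + 2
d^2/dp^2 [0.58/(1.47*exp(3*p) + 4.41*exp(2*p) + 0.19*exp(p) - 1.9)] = (0.58*(4.41*exp(2*p) + 8.82*exp(p) + 0.19)*(8.82*exp(2*p) + 17.64*exp(p) + 0.38)*exp(p) - (7.6734*exp(2*p) + 10.2312*exp(p) + 0.1102)*(1.47*exp(3*p) + 4.41*exp(2*p) + 0.19*exp(p) - 1.9))*exp(p)/(1.47*exp(3*p) + 4.41*exp(2*p) + 0.19*exp(p) - 1.9)^3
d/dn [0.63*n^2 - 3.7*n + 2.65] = 1.26*n - 3.7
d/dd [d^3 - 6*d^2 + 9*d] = 3*d^2 - 12*d + 9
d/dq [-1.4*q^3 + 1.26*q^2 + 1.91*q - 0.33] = -4.2*q^2 + 2.52*q + 1.91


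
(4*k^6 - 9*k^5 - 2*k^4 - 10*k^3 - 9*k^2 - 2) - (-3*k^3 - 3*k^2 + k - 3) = 4*k^6 - 9*k^5 - 2*k^4 - 7*k^3 - 6*k^2 - k + 1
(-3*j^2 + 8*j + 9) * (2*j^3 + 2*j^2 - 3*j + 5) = -6*j^5 + 10*j^4 + 43*j^3 - 21*j^2 + 13*j + 45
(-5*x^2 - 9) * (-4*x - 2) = 20*x^3 + 10*x^2 + 36*x + 18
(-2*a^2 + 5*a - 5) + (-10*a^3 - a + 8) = -10*a^3 - 2*a^2 + 4*a + 3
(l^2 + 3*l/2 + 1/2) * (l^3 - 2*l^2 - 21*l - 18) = l^5 - l^4/2 - 47*l^3/2 - 101*l^2/2 - 75*l/2 - 9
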